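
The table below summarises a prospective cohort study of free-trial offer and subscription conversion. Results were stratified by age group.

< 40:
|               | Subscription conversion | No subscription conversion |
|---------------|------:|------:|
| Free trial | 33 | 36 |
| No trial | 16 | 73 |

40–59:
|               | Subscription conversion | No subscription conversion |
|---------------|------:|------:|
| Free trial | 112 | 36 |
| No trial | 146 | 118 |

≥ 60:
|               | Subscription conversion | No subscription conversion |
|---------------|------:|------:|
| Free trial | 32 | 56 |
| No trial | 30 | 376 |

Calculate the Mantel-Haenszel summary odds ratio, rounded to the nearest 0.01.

OR_MH = Σ(aᵢdᵢ/nᵢ) / Σ(bᵢcᵢ/nᵢ), where nᵢ is the stratum total.
Stratum 1 (< 40): n = 158; a·d/n = 33·73/158 = 15.2468; b·c/n = 36·16/158 = 3.6456
Stratum 2 (40–59): n = 412; a·d/n = 112·118/412 = 32.0777; b·c/n = 36·146/412 = 12.7573
Stratum 3 (≥ 60): n = 494; a·d/n = 32·376/494 = 24.3563; b·c/n = 56·30/494 = 3.4008
OR_MH = (15.2468 + 32.0777 + 24.3563) / (3.6456 + 12.7573 + 3.4008) = 71.6808 / 19.8037 = 3.61957

3.62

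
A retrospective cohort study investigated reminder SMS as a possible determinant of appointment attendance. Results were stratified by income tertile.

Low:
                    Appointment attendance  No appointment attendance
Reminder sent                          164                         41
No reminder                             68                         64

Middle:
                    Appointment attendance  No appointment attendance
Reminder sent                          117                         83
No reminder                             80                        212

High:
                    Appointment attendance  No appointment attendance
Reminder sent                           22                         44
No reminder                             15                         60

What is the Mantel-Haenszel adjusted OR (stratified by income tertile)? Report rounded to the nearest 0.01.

3.44

OR_MH = Σ(aᵢdᵢ/nᵢ) / Σ(bᵢcᵢ/nᵢ), where nᵢ is the stratum total.
Stratum 1 (Low): n = 337; a·d/n = 164·64/337 = 31.1454; b·c/n = 41·68/337 = 8.2730
Stratum 2 (Middle): n = 492; a·d/n = 117·212/492 = 50.4146; b·c/n = 83·80/492 = 13.4959
Stratum 3 (High): n = 141; a·d/n = 22·60/141 = 9.3617; b·c/n = 44·15/141 = 4.6809
OR_MH = (31.1454 + 50.4146 + 9.3617) / (8.2730 + 13.4959 + 4.6809) = 90.9217 / 26.4498 = 3.43752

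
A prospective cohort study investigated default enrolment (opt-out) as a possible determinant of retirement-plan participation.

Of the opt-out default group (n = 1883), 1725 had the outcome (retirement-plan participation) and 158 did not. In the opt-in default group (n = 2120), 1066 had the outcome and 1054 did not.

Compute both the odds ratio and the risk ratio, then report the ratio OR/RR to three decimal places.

From the description: a = 1725, b = 158, c = 1066, d = 1054.
OR = (1725·1054)/(158·1066) = 1818150/168428 = 10.79482
Risk in exposed = 1725/1883 = 0.91609; risk in unexposed = 1066/2120 = 0.50283; RR = 1.82187
OR/RR = 10.79482 / 1.82187 = 5.92513
The outcome is not rare, so the OR lies further from 1 than the RR.

5.925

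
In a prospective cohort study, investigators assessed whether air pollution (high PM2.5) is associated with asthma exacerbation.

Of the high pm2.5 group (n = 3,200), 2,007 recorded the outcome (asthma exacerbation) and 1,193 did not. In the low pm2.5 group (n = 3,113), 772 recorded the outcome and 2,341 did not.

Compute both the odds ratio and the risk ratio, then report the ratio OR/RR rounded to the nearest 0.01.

From the description: a = 2007, b = 1193, c = 772, d = 2341.
OR = (2007·2341)/(1193·772) = 4698387/920996 = 5.10142
Risk in exposed = 2007/3200 = 0.62719; risk in unexposed = 772/3113 = 0.24799; RR = 2.52906
OR/RR = 5.10142 / 2.52906 = 2.01712
The outcome is not rare, so the OR lies further from 1 than the RR.

2.02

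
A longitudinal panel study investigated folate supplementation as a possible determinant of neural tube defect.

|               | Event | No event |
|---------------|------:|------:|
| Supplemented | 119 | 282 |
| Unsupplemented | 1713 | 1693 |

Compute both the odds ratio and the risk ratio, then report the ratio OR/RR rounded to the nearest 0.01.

Cells: a = 119, b = 282, c = 1713, d = 1693.
OR = (119·1693)/(282·1713) = 201467/483066 = 0.41706
Risk in exposed = 119/401 = 0.29676; risk in unexposed = 1713/3406 = 0.50294; RR = 0.59005
OR/RR = 0.41706 / 0.59005 = 0.70682
The outcome is not rare, so the OR lies further from 1 than the RR.

0.71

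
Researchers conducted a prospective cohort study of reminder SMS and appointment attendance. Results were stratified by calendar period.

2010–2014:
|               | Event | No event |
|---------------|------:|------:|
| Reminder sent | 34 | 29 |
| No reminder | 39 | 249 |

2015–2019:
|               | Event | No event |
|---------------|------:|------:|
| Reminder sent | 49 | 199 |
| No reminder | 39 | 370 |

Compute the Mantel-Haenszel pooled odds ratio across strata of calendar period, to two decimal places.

3.44

OR_MH = Σ(aᵢdᵢ/nᵢ) / Σ(bᵢcᵢ/nᵢ), where nᵢ is the stratum total.
Stratum 1 (2010–2014): n = 351; a·d/n = 34·249/351 = 24.1197; b·c/n = 29·39/351 = 3.2222
Stratum 2 (2015–2019): n = 657; a·d/n = 49·370/657 = 27.5951; b·c/n = 199·39/657 = 11.8128
OR_MH = (24.1197 + 27.5951) / (3.2222 + 11.8128) = 51.7148 / 15.0350 = 3.43962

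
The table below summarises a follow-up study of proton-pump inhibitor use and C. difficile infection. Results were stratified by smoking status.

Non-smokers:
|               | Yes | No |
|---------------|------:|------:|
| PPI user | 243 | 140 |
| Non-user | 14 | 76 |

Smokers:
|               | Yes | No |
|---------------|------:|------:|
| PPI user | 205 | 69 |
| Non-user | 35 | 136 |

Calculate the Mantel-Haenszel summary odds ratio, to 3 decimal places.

OR_MH = Σ(aᵢdᵢ/nᵢ) / Σ(bᵢcᵢ/nᵢ), where nᵢ is the stratum total.
Stratum 1 (Non-smokers): n = 473; a·d/n = 243·76/473 = 39.0444; b·c/n = 140·14/473 = 4.1438
Stratum 2 (Smokers): n = 445; a·d/n = 205·136/445 = 62.6517; b·c/n = 69·35/445 = 5.4270
OR_MH = (39.0444 + 62.6517) / (4.1438 + 5.4270) = 101.6961 / 9.5707 = 10.62574

10.626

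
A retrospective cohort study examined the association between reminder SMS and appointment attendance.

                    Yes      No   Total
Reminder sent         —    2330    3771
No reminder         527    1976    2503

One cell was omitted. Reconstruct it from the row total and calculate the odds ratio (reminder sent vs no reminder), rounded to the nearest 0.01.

The missing cell is in the exposed row: 3771 − 2330 = 1441.
So a = 1441, b = 2330, c = 527, d = 1976.
OR = (a·d)/(b·c) = (1441 × 1976) / (2330 × 527) = 2847416 / 1227910 = 2.31891

2.32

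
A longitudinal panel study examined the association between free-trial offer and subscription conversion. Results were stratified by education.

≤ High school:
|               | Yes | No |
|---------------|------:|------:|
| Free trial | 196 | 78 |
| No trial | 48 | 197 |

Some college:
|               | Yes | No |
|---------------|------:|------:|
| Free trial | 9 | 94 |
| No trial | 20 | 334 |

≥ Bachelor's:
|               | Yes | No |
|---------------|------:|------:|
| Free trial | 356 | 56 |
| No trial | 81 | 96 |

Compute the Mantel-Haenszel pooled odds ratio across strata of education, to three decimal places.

7.305

OR_MH = Σ(aᵢdᵢ/nᵢ) / Σ(bᵢcᵢ/nᵢ), where nᵢ is the stratum total.
Stratum 1 (≤ High school): n = 519; a·d/n = 196·197/519 = 74.3969; b·c/n = 78·48/519 = 7.2139
Stratum 2 (Some college): n = 457; a·d/n = 9·334/457 = 6.5777; b·c/n = 94·20/457 = 4.1138
Stratum 3 (≥ Bachelor's): n = 589; a·d/n = 356·96/589 = 58.0238; b·c/n = 56·81/589 = 7.7012
OR_MH = (74.3969 + 6.5777 + 58.0238) / (7.2139 + 4.1138 + 7.7012) = 138.9984 / 19.0288 = 7.30461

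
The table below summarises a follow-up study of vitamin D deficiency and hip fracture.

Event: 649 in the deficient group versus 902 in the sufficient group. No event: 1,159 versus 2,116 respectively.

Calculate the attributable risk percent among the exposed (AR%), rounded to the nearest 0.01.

From the description: a = 649, b = 1159, c = 902, d = 2116.
Risk in exposed = 649/1808 = 0.35896; risk in unexposed = 902/3018 = 0.29887.
RR = 0.35896/0.29887 = 1.20104
AR% = (RR − 1)/RR × 100 = (1.20104 − 1)/1.20104 × 100 = 16.7391%

16.74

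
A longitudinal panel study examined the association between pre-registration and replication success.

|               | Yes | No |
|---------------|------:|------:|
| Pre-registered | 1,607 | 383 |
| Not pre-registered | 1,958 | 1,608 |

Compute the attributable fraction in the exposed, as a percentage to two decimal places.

32.01

Cells: a = 1607, b = 383, c = 1958, d = 1608.
Risk in exposed = 1607/1990 = 0.80754; risk in unexposed = 1958/3566 = 0.54907.
RR = 0.80754/0.54907 = 1.47072
AR% = (RR − 1)/RR × 100 = (1.47072 − 1)/1.47072 × 100 = 32.0063%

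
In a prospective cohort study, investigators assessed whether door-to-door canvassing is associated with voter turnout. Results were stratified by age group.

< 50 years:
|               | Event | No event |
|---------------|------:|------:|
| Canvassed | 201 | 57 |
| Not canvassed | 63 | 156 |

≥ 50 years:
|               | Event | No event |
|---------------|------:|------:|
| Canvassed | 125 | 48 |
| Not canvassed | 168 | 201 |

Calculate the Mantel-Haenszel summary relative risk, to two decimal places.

RR_MH = Σ(aᵢ·n₀ᵢ/nᵢ) / Σ(cᵢ·n₁ᵢ/nᵢ), with n₁ᵢ = aᵢ+bᵢ (exposed), n₀ᵢ = cᵢ+dᵢ (unexposed), nᵢ = n₁ᵢ+n₀ᵢ.
Stratum 1 (< 50 years): n₁ = 258, n₀ = 219, n = 477; a·n₀/n = 201·219/477 = 92.2830; c·n₁/n = 63·258/477 = 34.0755
Stratum 2 (≥ 50 years): n₁ = 173, n₀ = 369, n = 542; a·n₀/n = 125·369/542 = 85.1015; c·n₁/n = 168·173/542 = 53.6236
RR_MH = (92.2830 + 85.1015) / (34.0755 + 53.6236) = 177.3845 / 87.6991 = 2.02265

2.02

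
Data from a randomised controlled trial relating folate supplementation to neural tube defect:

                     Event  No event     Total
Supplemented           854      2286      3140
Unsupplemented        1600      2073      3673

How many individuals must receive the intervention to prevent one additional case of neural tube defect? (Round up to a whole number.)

7

Risk in treated group = 854/3140 = 0.27197; risk in control = 1600/3673 = 0.43561.
Absolute risk reduction = 0.43561 − 0.27197 = 0.16364
NNT = 1 / ARR = 1 / 0.16364 = 6.111 → round up → 7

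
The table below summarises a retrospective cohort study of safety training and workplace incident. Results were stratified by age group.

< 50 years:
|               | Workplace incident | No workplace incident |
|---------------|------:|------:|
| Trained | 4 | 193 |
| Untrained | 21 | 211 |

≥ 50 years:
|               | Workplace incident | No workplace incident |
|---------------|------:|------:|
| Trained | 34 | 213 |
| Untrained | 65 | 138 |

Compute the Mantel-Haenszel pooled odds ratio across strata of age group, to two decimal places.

OR_MH = Σ(aᵢdᵢ/nᵢ) / Σ(bᵢcᵢ/nᵢ), where nᵢ is the stratum total.
Stratum 1 (< 50 years): n = 429; a·d/n = 4·211/429 = 1.9674; b·c/n = 193·21/429 = 9.4476
Stratum 2 (≥ 50 years): n = 450; a·d/n = 34·138/450 = 10.4267; b·c/n = 213·65/450 = 30.7667
OR_MH = (1.9674 + 10.4267) / (9.4476 + 30.7667) = 12.3940 / 40.2142 = 0.30820

0.31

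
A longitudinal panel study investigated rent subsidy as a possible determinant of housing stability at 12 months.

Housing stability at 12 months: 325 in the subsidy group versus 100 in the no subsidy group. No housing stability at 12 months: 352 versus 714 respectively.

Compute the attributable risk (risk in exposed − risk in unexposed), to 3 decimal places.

0.357

From the description: a = 325, b = 352, c = 100, d = 714.
Risk in exposed = 325/677 = 0.480059; risk in unexposed = 100/814 = 0.122850.
Risk difference = 0.480059 − 0.122850 = 0.357209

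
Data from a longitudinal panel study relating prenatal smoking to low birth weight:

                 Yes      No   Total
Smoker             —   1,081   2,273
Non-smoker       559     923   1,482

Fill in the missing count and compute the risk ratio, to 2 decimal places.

1.39

The missing cell is in the exposed row: 2273 − 1081 = 1192.
So a = 1192, b = 1081, c = 559, d = 923.
RR = [a/(a+b)] / [c/(c+d)] = (1192/2273) / (559/1482) = 0.52442/0.37719 = 1.39032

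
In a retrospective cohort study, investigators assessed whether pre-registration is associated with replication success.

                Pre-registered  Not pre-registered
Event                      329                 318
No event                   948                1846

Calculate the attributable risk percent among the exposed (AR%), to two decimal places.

42.96

Reading the table with exposure as columns: a = 329 (Pre-registered, case), b = 948 (Pre-registered, non-case), c = 318 (Not pre-registered, case), d = 1846.
Risk in exposed = 329/1277 = 0.25764; risk in unexposed = 318/2164 = 0.14695.
RR = 0.25764/0.14695 = 1.75321
AR% = (RR − 1)/RR × 100 = (1.75321 − 1)/1.75321 × 100 = 42.9619%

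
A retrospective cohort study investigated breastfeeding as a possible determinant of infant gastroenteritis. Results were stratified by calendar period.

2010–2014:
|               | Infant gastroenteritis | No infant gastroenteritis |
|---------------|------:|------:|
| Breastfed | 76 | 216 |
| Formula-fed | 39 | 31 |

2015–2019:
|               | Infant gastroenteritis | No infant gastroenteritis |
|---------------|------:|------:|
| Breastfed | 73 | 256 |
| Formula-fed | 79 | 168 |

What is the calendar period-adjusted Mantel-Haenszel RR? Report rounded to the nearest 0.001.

RR_MH = Σ(aᵢ·n₀ᵢ/nᵢ) / Σ(cᵢ·n₁ᵢ/nᵢ), with n₁ᵢ = aᵢ+bᵢ (exposed), n₀ᵢ = cᵢ+dᵢ (unexposed), nᵢ = n₁ᵢ+n₀ᵢ.
Stratum 1 (2010–2014): n₁ = 292, n₀ = 70, n = 362; a·n₀/n = 76·70/362 = 14.6961; c·n₁/n = 39·292/362 = 31.4586
Stratum 2 (2015–2019): n₁ = 329, n₀ = 247, n = 576; a·n₀/n = 73·247/576 = 31.3038; c·n₁/n = 79·329/576 = 45.1233
RR_MH = (14.6961 + 31.3038) / (31.4586 + 45.1233) = 46.0000 / 76.5818 = 0.60066

0.601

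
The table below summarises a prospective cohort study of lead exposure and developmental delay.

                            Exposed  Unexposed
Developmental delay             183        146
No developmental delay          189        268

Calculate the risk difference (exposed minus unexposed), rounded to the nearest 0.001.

0.139

Reading the table with exposure as columns: a = 183 (Exposed, case), b = 189 (Exposed, non-case), c = 146 (Unexposed, case), d = 268.
Risk in exposed = 183/372 = 0.491935; risk in unexposed = 146/414 = 0.352657.
Risk difference = 0.491935 − 0.352657 = 0.139278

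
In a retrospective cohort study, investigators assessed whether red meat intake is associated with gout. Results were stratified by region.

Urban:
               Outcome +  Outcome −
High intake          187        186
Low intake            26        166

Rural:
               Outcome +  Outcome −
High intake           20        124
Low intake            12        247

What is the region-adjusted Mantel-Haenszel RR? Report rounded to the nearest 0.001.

3.561

RR_MH = Σ(aᵢ·n₀ᵢ/nᵢ) / Σ(cᵢ·n₁ᵢ/nᵢ), with n₁ᵢ = aᵢ+bᵢ (exposed), n₀ᵢ = cᵢ+dᵢ (unexposed), nᵢ = n₁ᵢ+n₀ᵢ.
Stratum 1 (Urban): n₁ = 373, n₀ = 192, n = 565; a·n₀/n = 187·192/565 = 63.5469; c·n₁/n = 26·373/565 = 17.1646
Stratum 2 (Rural): n₁ = 144, n₀ = 259, n = 403; a·n₀/n = 20·259/403 = 12.8536; c·n₁/n = 12·144/403 = 4.2878
RR_MH = (63.5469 + 12.8536) / (17.1646 + 4.2878) = 76.4005 / 21.4524 = 3.56139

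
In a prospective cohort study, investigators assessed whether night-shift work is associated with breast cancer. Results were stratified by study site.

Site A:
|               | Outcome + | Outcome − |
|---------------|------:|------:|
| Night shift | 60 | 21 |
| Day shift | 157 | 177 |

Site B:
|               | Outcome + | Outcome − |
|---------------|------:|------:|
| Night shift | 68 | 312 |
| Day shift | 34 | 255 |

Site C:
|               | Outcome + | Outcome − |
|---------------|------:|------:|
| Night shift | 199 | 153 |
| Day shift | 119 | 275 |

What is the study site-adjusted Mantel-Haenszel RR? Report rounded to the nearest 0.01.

1.72

RR_MH = Σ(aᵢ·n₀ᵢ/nᵢ) / Σ(cᵢ·n₁ᵢ/nᵢ), with n₁ᵢ = aᵢ+bᵢ (exposed), n₀ᵢ = cᵢ+dᵢ (unexposed), nᵢ = n₁ᵢ+n₀ᵢ.
Stratum 1 (Site A): n₁ = 81, n₀ = 334, n = 415; a·n₀/n = 60·334/415 = 48.2892; c·n₁/n = 157·81/415 = 30.6434
Stratum 2 (Site B): n₁ = 380, n₀ = 289, n = 669; a·n₀/n = 68·289/669 = 29.3752; c·n₁/n = 34·380/669 = 19.3124
Stratum 3 (Site C): n₁ = 352, n₀ = 394, n = 746; a·n₀/n = 199·394/746 = 105.1019; c·n₁/n = 119·352/746 = 56.1501
RR_MH = (48.2892 + 29.3752 + 105.1019) / (30.6434 + 19.3124 + 56.1501) = 182.7662 / 106.1059 = 1.72249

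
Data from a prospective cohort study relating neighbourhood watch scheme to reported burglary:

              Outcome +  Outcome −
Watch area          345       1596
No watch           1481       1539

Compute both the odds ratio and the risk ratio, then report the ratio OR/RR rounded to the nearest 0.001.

Cells: a = 345, b = 1596, c = 1481, d = 1539.
OR = (345·1539)/(1596·1481) = 530955/2363676 = 0.22463
Risk in exposed = 345/1941 = 0.17774; risk in unexposed = 1481/3020 = 0.49040; RR = 0.36245
OR/RR = 0.22463 / 0.36245 = 0.61976
The outcome is not rare, so the OR lies further from 1 than the RR.

0.620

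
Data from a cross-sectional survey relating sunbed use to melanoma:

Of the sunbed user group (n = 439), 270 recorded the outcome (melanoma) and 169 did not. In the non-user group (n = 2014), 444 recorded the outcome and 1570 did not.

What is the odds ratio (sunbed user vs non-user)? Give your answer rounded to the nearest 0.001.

From the description: a = 270, b = 169, c = 444, d = 1570.
OR = (a·d)/(b·c) = (270 × 1570) / (169 × 444) = 423900 / 75036 = 5.64929
The odds of melanoma are about 5.65 times as high in the sunbed user group.

5.649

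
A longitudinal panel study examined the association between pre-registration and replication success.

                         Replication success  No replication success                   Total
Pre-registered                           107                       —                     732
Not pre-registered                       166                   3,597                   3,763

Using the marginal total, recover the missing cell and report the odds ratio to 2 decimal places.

The missing cell is in the exposed row: 732 − 107 = 625.
So a = 107, b = 625, c = 166, d = 3597.
OR = (a·d)/(b·c) = (107 × 3597) / (625 × 166) = 384879 / 103750 = 3.70968

3.71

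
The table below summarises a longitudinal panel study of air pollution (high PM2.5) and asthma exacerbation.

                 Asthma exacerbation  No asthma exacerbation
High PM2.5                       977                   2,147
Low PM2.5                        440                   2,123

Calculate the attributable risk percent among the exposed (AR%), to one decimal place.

Cells: a = 977, b = 2147, c = 440, d = 2123.
Risk in exposed = 977/3124 = 0.31274; risk in unexposed = 440/2563 = 0.17167.
RR = 0.31274/0.17167 = 1.82171
AR% = (RR − 1)/RR × 100 = (1.82171 − 1)/1.82171 × 100 = 45.1065%

45.1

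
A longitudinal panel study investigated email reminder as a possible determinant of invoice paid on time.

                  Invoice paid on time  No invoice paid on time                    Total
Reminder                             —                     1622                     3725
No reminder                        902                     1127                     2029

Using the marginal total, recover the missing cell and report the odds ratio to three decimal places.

1.620

The missing cell is in the exposed row: 3725 − 1622 = 2103.
So a = 2103, b = 1622, c = 902, d = 1127.
OR = (a·d)/(b·c) = (2103 × 1127) / (1622 × 902) = 2370081 / 1463044 = 1.61997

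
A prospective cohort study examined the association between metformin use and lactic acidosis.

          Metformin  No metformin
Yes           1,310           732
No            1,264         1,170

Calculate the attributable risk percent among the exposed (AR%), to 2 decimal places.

24.38

Reading the table with exposure as columns: a = 1310 (Metformin, case), b = 1264 (Metformin, non-case), c = 732 (No metformin, case), d = 1170.
Risk in exposed = 1310/2574 = 0.50894; risk in unexposed = 732/1902 = 0.38486.
RR = 0.50894/0.38486 = 1.32240
AR% = (RR − 1)/RR × 100 = (1.32240 − 1)/1.32240 × 100 = 24.3798%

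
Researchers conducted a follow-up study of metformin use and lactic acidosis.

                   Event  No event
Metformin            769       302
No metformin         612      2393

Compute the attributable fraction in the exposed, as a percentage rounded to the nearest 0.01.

Cells: a = 769, b = 302, c = 612, d = 2393.
Risk in exposed = 769/1071 = 0.71802; risk in unexposed = 612/3005 = 0.20366.
RR = 0.71802/0.20366 = 3.52557
AR% = (RR − 1)/RR × 100 = (3.52557 − 1)/3.52557 × 100 = 71.6358%

71.64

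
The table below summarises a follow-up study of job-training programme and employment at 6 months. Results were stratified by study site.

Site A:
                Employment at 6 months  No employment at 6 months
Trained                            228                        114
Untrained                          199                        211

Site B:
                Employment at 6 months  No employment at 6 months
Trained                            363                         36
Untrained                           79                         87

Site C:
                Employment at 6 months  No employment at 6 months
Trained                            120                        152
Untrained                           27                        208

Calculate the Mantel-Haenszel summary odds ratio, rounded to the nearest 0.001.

OR_MH = Σ(aᵢdᵢ/nᵢ) / Σ(bᵢcᵢ/nᵢ), where nᵢ is the stratum total.
Stratum 1 (Site A): n = 752; a·d/n = 228·211/752 = 63.9734; b·c/n = 114·199/752 = 30.1676
Stratum 2 (Site B): n = 565; a·d/n = 363·87/565 = 55.8956; b·c/n = 36·79/565 = 5.0336
Stratum 3 (Site C): n = 507; a·d/n = 120·208/507 = 49.2308; b·c/n = 152·27/507 = 8.0947
OR_MH = (63.9734 + 55.8956 + 49.2308) / (30.1676 + 5.0336 + 8.0947) = 169.0997 / 43.2959 = 3.90568

3.906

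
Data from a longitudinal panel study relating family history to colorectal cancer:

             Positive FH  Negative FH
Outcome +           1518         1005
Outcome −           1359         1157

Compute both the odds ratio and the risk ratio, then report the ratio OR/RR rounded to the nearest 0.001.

Reading the table with exposure as columns: a = 1518 (Positive FH, case), b = 1359 (Positive FH, non-case), c = 1005 (Negative FH, case), d = 1157.
OR = (1518·1157)/(1359·1005) = 1756326/1365795 = 1.28594
Risk in exposed = 1518/2877 = 0.52763; risk in unexposed = 1005/2162 = 0.46485; RR = 1.13507
OR/RR = 1.28594 / 1.13507 = 1.13292
The outcome is not rare, so the OR lies further from 1 than the RR.

1.133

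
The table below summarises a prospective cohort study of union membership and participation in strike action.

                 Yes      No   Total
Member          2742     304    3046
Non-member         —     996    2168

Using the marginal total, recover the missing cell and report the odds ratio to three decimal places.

The missing cell is in the unexposed row: 2168 − 996 = 1172.
So a = 2742, b = 304, c = 1172, d = 996.
OR = (a·d)/(b·c) = (2742 × 996) / (304 × 1172) = 2731032 / 356288 = 7.66524

7.665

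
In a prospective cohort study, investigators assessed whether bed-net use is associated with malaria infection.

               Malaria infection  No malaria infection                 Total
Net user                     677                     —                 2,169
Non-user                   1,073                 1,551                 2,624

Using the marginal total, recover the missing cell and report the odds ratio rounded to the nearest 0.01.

The missing cell is in the exposed row: 2169 − 677 = 1492.
So a = 677, b = 1492, c = 1073, d = 1551.
OR = (a·d)/(b·c) = (677 × 1551) / (1492 × 1073) = 1050027 / 1600916 = 0.65589

0.66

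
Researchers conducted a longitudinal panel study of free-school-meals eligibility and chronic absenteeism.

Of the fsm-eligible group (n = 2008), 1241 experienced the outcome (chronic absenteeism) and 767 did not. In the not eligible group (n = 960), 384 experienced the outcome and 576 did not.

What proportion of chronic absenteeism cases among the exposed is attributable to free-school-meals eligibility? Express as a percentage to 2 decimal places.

From the description: a = 1241, b = 767, c = 384, d = 576.
Risk in exposed = 1241/2008 = 0.61803; risk in unexposed = 384/960 = 0.40000.
RR = 0.61803/0.40000 = 1.54507
AR% = (RR − 1)/RR × 100 = (1.54507 − 1)/1.54507 × 100 = 35.2780%

35.28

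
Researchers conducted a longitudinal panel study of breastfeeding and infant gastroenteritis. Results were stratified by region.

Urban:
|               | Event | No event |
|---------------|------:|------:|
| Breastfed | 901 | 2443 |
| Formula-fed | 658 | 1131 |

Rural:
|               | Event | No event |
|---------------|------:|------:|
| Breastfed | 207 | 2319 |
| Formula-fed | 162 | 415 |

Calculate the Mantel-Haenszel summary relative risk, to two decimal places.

0.63

RR_MH = Σ(aᵢ·n₀ᵢ/nᵢ) / Σ(cᵢ·n₁ᵢ/nᵢ), with n₁ᵢ = aᵢ+bᵢ (exposed), n₀ᵢ = cᵢ+dᵢ (unexposed), nᵢ = n₁ᵢ+n₀ᵢ.
Stratum 1 (Urban): n₁ = 3344, n₀ = 1789, n = 5133; a·n₀/n = 901·1789/5133 = 314.0247; c·n₁/n = 658·3344/5133 = 428.6678
Stratum 2 (Rural): n₁ = 2526, n₀ = 577, n = 3103; a·n₀/n = 207·577/3103 = 38.4915; c·n₁/n = 162·2526/3103 = 131.8762
RR_MH = (314.0247 + 38.4915) / (428.6678 + 131.8762) = 352.5162 / 560.5441 = 0.62888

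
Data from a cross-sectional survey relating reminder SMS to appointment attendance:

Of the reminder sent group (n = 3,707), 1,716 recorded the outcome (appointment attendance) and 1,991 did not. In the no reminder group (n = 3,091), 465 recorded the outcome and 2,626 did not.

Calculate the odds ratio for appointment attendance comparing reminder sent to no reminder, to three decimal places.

From the description: a = 1716, b = 1991, c = 465, d = 2626.
OR = (a·d)/(b·c) = (1716 × 2626) / (1991 × 465) = 4506216 / 925815 = 4.86730
The odds of appointment attendance are about 4.87 times as high in the reminder sent group.

4.867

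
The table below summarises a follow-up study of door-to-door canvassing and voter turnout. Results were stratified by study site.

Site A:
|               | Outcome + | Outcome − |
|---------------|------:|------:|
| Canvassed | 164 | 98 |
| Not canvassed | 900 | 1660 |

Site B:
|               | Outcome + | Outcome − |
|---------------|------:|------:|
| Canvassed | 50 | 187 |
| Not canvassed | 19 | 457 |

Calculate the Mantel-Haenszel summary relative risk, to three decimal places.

RR_MH = Σ(aᵢ·n₀ᵢ/nᵢ) / Σ(cᵢ·n₁ᵢ/nᵢ), with n₁ᵢ = aᵢ+bᵢ (exposed), n₀ᵢ = cᵢ+dᵢ (unexposed), nᵢ = n₁ᵢ+n₀ᵢ.
Stratum 1 (Site A): n₁ = 262, n₀ = 2560, n = 2822; a·n₀/n = 164·2560/2822 = 148.7739; c·n₁/n = 900·262/2822 = 83.5578
Stratum 2 (Site B): n₁ = 237, n₀ = 476, n = 713; a·n₀/n = 50·476/713 = 33.3801; c·n₁/n = 19·237/713 = 6.3156
RR_MH = (148.7739 + 33.3801) / (83.5578 + 6.3156) = 182.1540 / 89.8733 = 2.02679

2.027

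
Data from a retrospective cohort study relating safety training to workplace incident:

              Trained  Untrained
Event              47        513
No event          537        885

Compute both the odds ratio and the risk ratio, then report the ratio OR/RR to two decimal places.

Reading the table with exposure as columns: a = 47 (Trained, case), b = 537 (Trained, non-case), c = 513 (Untrained, case), d = 885.
OR = (47·885)/(537·513) = 41595/275481 = 0.15099
Risk in exposed = 47/584 = 0.08048; risk in unexposed = 513/1398 = 0.36695; RR = 0.21932
OR/RR = 0.15099 / 0.21932 = 0.68845
The outcome is not rare, so the OR lies further from 1 than the RR.

0.69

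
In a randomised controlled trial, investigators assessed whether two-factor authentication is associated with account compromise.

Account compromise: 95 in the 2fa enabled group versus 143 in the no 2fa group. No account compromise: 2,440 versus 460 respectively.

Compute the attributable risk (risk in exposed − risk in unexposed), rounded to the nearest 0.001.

From the description: a = 95, b = 2440, c = 143, d = 460.
Risk in exposed = 95/2535 = 0.037475; risk in unexposed = 143/603 = 0.237148.
Risk difference = 0.037475 − 0.237148 = -0.199672

-0.200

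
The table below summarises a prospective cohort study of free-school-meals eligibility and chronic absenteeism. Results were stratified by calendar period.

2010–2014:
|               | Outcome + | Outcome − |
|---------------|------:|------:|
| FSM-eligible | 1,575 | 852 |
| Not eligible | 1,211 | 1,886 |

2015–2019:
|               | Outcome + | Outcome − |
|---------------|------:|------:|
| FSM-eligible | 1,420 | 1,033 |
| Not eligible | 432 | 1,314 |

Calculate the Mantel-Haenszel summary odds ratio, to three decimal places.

3.351

OR_MH = Σ(aᵢdᵢ/nᵢ) / Σ(bᵢcᵢ/nᵢ), where nᵢ is the stratum total.
Stratum 1 (2010–2014): n = 5524; a·d/n = 1575·1886/5524 = 537.7353; b·c/n = 852·1211/5524 = 186.7799
Stratum 2 (2015–2019): n = 4199; a·d/n = 1420·1314/4199 = 444.3629; b·c/n = 1033·432/4199 = 106.2767
OR_MH = (537.7353 + 444.3629) / (186.7799 + 106.2767) = 982.0983 / 293.0566 = 3.35122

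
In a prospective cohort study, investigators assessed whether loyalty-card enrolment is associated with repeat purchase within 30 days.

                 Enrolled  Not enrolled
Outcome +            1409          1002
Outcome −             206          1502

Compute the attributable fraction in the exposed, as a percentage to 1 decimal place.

54.1

Reading the table with exposure as columns: a = 1409 (Enrolled, case), b = 206 (Enrolled, non-case), c = 1002 (Not enrolled, case), d = 1502.
Risk in exposed = 1409/1615 = 0.87245; risk in unexposed = 1002/2504 = 0.40016.
RR = 0.87245/0.40016 = 2.18024
AR% = (RR − 1)/RR × 100 = (2.18024 − 1)/2.18024 × 100 = 54.1336%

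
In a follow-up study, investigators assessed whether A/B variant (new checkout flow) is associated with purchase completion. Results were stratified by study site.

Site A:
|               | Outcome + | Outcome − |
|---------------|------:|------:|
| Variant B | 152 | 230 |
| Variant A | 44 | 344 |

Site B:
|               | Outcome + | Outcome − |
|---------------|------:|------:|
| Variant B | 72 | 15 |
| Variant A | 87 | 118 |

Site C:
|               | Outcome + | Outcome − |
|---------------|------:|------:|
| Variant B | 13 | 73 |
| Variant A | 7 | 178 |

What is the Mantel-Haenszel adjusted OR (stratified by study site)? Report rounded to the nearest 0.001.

OR_MH = Σ(aᵢdᵢ/nᵢ) / Σ(bᵢcᵢ/nᵢ), where nᵢ is the stratum total.
Stratum 1 (Site A): n = 770; a·d/n = 152·344/770 = 67.9065; b·c/n = 230·44/770 = 13.1429
Stratum 2 (Site B): n = 292; a·d/n = 72·118/292 = 29.0959; b·c/n = 15·87/292 = 4.4692
Stratum 3 (Site C): n = 271; a·d/n = 13·178/271 = 8.5387; b·c/n = 73·7/271 = 1.8856
OR_MH = (67.9065 + 29.0959 + 8.5387) / (13.1429 + 4.4692 + 1.8856) = 105.5411 / 19.4976 = 5.41302

5.413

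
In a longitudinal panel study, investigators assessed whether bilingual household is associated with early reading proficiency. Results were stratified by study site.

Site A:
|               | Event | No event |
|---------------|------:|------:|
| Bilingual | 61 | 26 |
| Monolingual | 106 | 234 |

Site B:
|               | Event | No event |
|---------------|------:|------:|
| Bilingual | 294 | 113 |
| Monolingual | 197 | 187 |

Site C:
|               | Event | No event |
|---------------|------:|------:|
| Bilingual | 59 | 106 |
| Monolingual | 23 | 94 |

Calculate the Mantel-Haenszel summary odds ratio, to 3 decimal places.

OR_MH = Σ(aᵢdᵢ/nᵢ) / Σ(bᵢcᵢ/nᵢ), where nᵢ is the stratum total.
Stratum 1 (Site A): n = 427; a·d/n = 61·234/427 = 33.4286; b·c/n = 26·106/427 = 6.4543
Stratum 2 (Site B): n = 791; a·d/n = 294·187/791 = 69.5044; b·c/n = 113·197/791 = 28.1429
Stratum 3 (Site C): n = 282; a·d/n = 59·94/282 = 19.6667; b·c/n = 106·23/282 = 8.6454
OR_MH = (33.4286 + 69.5044 + 19.6667) / (6.4543 + 28.1429 + 8.6454) = 122.5997 / 43.2426 = 2.83516

2.835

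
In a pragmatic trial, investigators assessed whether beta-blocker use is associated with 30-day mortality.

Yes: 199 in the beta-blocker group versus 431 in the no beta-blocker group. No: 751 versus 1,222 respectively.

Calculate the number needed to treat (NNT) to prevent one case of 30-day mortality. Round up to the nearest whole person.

20

Risk in treated group = 199/950 = 0.20947; risk in control = 431/1653 = 0.26074.
Absolute risk reduction = 0.26074 − 0.20947 = 0.05126
NNT = 1 / ARR = 1 / 0.05126 = 19.507 → round up → 20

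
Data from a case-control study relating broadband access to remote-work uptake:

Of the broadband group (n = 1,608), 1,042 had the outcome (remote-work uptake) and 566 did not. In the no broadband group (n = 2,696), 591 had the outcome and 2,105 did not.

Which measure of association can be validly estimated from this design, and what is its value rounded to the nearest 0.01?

From the description: a = 1042, b = 566, c = 591, d = 2105.
This is a case-control study: participants were sampled on outcome status, so risks in the source population cannot be estimated directly — relative risk is not valid here. The odds ratio is the appropriate measure.
OR = (a·d)/(b·c) = (1042 × 2105) / (566 × 591) = 2193410 / 334506 = 6.55716

6.56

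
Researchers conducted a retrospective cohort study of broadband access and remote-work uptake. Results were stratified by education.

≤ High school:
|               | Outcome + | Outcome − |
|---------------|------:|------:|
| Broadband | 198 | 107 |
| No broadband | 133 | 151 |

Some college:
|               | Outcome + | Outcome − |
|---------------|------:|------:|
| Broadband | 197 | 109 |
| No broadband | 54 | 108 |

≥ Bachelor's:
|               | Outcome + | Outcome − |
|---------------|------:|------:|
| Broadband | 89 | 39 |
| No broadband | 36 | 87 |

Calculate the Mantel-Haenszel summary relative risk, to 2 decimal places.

1.69

RR_MH = Σ(aᵢ·n₀ᵢ/nᵢ) / Σ(cᵢ·n₁ᵢ/nᵢ), with n₁ᵢ = aᵢ+bᵢ (exposed), n₀ᵢ = cᵢ+dᵢ (unexposed), nᵢ = n₁ᵢ+n₀ᵢ.
Stratum 1 (≤ High school): n₁ = 305, n₀ = 284, n = 589; a·n₀/n = 198·284/589 = 95.4703; c·n₁/n = 133·305/589 = 68.8710
Stratum 2 (Some college): n₁ = 306, n₀ = 162, n = 468; a·n₀/n = 197·162/468 = 68.1923; c·n₁/n = 54·306/468 = 35.3077
Stratum 3 (≥ Bachelor's): n₁ = 128, n₀ = 123, n = 251; a·n₀/n = 89·123/251 = 43.6135; c·n₁/n = 36·128/251 = 18.3586
RR_MH = (95.4703 + 68.1923 + 43.6135) / (68.8710 + 35.3077 + 18.3586) = 207.2761 / 122.5372 = 1.69154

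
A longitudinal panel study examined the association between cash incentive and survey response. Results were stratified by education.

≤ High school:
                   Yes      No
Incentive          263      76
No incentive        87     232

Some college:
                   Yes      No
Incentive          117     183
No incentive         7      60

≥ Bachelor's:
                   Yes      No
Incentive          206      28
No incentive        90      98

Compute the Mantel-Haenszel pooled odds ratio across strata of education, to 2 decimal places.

OR_MH = Σ(aᵢdᵢ/nᵢ) / Σ(bᵢcᵢ/nᵢ), where nᵢ is the stratum total.
Stratum 1 (≤ High school): n = 658; a·d/n = 263·232/658 = 92.7295; b·c/n = 76·87/658 = 10.0486
Stratum 2 (Some college): n = 367; a·d/n = 117·60/367 = 19.1281; b·c/n = 183·7/367 = 3.4905
Stratum 3 (≥ Bachelor's): n = 422; a·d/n = 206·98/422 = 47.8389; b·c/n = 28·90/422 = 5.9716
OR_MH = (92.7295 + 19.1281 + 47.8389) / (10.0486 + 3.4905 + 5.9716) = 159.6964 / 19.5107 = 8.18509

8.19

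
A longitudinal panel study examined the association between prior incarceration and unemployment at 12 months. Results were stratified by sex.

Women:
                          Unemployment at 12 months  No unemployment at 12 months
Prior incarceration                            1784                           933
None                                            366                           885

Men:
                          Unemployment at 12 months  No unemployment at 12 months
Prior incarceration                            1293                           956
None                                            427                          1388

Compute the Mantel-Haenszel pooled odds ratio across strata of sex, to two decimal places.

OR_MH = Σ(aᵢdᵢ/nᵢ) / Σ(bᵢcᵢ/nᵢ), where nᵢ is the stratum total.
Stratum 1 (Women): n = 3968; a·d/n = 1784·885/3968 = 397.8931; b·c/n = 933·366/3968 = 86.0580
Stratum 2 (Men): n = 4064; a·d/n = 1293·1388/4064 = 441.6053; b·c/n = 956·427/4064 = 100.4459
OR_MH = (397.8931 + 441.6053) / (86.0580 + 100.4459) = 839.4985 / 186.5038 = 4.50124

4.50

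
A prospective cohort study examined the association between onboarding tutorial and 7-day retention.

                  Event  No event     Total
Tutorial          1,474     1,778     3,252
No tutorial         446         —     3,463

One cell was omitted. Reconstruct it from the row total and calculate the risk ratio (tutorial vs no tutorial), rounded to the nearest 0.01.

The missing cell is in the unexposed row: 3463 − 446 = 3017.
So a = 1474, b = 1778, c = 446, d = 3017.
RR = [a/(a+b)] / [c/(c+d)] = (1474/3252) / (446/3463) = 0.45326/0.12879 = 3.51937

3.52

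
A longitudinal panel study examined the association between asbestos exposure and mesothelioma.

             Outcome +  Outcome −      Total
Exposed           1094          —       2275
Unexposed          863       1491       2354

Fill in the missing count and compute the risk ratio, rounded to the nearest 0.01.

The missing cell is in the exposed row: 2275 − 1094 = 1181.
So a = 1094, b = 1181, c = 863, d = 1491.
RR = [a/(a+b)] / [c/(c+d)] = (1094/2275) / (863/2354) = 0.48088/0.36661 = 1.31169

1.31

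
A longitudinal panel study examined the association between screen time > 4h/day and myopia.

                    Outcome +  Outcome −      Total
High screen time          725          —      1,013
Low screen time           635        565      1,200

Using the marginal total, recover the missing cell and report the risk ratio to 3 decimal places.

The missing cell is in the exposed row: 1013 − 725 = 288.
So a = 725, b = 288, c = 635, d = 565.
RR = [a/(a+b)] / [c/(c+d)] = (725/1013) / (635/1200) = 0.71570/0.52917 = 1.35250

1.352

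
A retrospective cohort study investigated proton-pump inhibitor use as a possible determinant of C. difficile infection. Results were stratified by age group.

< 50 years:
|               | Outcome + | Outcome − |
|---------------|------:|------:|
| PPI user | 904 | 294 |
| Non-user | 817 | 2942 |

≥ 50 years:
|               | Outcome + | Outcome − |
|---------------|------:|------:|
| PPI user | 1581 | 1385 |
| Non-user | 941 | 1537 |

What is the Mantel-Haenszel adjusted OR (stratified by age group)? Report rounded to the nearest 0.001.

3.415

OR_MH = Σ(aᵢdᵢ/nᵢ) / Σ(bᵢcᵢ/nᵢ), where nᵢ is the stratum total.
Stratum 1 (< 50 years): n = 4957; a·d/n = 904·2942/4957 = 536.5277; b·c/n = 294·817/4957 = 48.4563
Stratum 2 (≥ 50 years): n = 5444; a·d/n = 1581·1537/5444 = 446.3624; b·c/n = 1385·941/5444 = 239.3984
OR_MH = (536.5277 + 446.3624) / (48.4563 + 239.3984) = 982.8902 / 287.8547 = 3.41454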